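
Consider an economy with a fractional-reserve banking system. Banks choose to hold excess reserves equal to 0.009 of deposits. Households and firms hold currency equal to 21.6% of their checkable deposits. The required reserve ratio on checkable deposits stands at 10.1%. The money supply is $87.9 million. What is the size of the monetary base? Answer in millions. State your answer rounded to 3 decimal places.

$23.565 million

The money multiplier is m = (1 + c) / (rr + e + c) = (1 + 0.216) / (0.101 + 0.009 + 0.216) ≈ 3.730061.
MB = M / m = 87.9 / 3.730061 ≈ 23.5653 million.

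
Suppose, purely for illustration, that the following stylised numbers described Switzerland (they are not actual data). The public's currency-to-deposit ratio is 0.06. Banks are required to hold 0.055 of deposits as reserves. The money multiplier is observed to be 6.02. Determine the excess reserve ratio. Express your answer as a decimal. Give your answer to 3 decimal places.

0.061

Using m = 6.02. Since m = (1 + c)/(c + rr + e), the denominator satisfies c + rr + e = (1 + c)/m = (1 + 0.06) / 6.02 ≈ 0.176080.
With c = 0.06 and rr = 0.055, the excess reserve ratio is 0.176080 − 0.06 − 0.055 = 0.06108.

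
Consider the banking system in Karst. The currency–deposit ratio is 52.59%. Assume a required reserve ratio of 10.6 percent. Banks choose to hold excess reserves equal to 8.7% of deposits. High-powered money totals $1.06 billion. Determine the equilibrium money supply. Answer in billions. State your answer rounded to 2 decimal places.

The money multiplier is m = (1 + c) / (rr + e + c) = (1 + 0.5259) / (0.106 + 0.087 + 0.5259) ≈ 2.1225.
So M = m × MB = 2.1225 × 1.06 ≈ 2.2499 billion.

$2.25 billion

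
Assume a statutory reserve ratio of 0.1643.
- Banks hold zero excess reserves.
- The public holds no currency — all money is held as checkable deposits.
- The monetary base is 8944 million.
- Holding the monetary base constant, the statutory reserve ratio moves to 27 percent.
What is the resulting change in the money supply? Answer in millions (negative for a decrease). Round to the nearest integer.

Initially m₁ = 1 / (0.1643) ≈ 6.08643, so M₁ = 6.08643 × 8944 ≈ 54437.0299 million.
After the change m₂ = 1 / (0.27) ≈ 3.70370, so M₂ = 3.70370 × 8944 = 33125.8928 million.
ΔM = M₂ − M₁ = 33125.8928 − 54437.0299 = -21311.1371 million.

-21311 million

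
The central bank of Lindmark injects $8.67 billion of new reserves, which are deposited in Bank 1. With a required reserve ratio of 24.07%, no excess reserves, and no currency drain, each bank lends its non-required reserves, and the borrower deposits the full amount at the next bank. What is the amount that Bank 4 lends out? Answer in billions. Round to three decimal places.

$2.882 billion

Each bank lends a fraction (1 − rr) = 0.7593 of the deposit it receives, so Bank 4 receives 8.67·0.7593^3 and lends 8.67·0.7593^4 ≈ 2.8819 billion.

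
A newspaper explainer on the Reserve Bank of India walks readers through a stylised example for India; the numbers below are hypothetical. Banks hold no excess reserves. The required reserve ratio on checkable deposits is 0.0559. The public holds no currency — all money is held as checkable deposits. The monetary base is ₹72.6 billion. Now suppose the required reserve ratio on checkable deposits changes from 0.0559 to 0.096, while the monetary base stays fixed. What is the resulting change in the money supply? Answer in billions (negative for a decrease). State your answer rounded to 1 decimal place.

Initially m₁ = 1 / (0.0559) ≈ 17.8891, so M₁ = 17.8891 × 72.6 ≈ 1298.7487 billion.
After the change m₂ = 1 / (0.096) ≈ 10.4167, so M₂ = 10.4167 × 72.6 ≈ 756.2524 billion.
ΔM = M₂ − M₁ = 756.2524 − 1298.7487 = -542.4963 billion.

-542.5 billion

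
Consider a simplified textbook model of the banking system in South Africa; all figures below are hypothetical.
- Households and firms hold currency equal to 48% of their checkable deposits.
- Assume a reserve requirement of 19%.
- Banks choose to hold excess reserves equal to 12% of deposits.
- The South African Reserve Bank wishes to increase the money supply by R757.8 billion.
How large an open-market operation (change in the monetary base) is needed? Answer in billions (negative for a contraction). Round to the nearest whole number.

R405 billion

The money multiplier is m = (1 + c) / (rr + e + c) = (1 + 0.48) / (0.19 + 0.12 + 0.48) ≈ 1.8734.
ΔMB = ΔM / m = (+757.8) / 1.8734 ≈ 404.5052 billion.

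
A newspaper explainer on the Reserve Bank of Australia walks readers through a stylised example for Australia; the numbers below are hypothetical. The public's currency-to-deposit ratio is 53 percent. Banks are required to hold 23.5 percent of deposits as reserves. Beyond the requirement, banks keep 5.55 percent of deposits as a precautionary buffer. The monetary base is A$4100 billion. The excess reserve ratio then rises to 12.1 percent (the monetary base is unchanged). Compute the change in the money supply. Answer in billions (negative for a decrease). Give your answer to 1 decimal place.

-565.2 billion

Initially m₁ = (1 + 0.53) / (0.235 + 0.0555 + 0.53) ≈ 1.864717, so M₁ = 1.864717 × 4100 = 7645.3397 billion.
After the change m₂ = (1 + 0.53) / (0.235 + 0.121 + 0.53) ≈ 1.726862, so M₂ = 1.726862 × 4100 = 7080.1342 billion.
ΔM = M₂ − M₁ = 7080.1342 − 7645.3397 = -565.2055 billion.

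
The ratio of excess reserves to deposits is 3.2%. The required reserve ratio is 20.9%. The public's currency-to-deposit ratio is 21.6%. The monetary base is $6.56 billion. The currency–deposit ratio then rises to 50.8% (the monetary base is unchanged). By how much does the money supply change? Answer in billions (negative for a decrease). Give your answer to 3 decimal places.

-4.247 billion

Initially m₁ = (1 + 0.216) / (0.209 + 0.032 + 0.216) ≈ 2.66083, so M₁ = 2.66083 × 6.56 ≈ 17.455 billion.
After the change m₂ = (1 + 0.508) / (0.209 + 0.032 + 0.508) ≈ 2.01335, so M₂ = 2.01335 × 6.56 ≈ 13.2076 billion.
ΔM = M₂ − M₁ = 13.2076 − 17.455 = -4.2474 billion.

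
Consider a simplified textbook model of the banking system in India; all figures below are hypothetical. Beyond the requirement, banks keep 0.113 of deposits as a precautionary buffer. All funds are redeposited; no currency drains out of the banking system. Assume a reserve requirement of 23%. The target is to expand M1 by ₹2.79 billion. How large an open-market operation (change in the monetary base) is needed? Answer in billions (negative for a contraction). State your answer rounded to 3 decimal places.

₹0.957 billion

The money multiplier is m = 1 / (rr + e) = 1 / (0.23 + 0.113) ≈ 2.91545.
ΔMB = ΔM / m = (+2.79) / 2.91545 ≈ 0.957 billion.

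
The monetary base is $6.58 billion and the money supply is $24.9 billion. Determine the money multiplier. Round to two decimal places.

The money multiplier is m = M / MB = 24.9 / 6.58 ≈ 3.78419.

3.78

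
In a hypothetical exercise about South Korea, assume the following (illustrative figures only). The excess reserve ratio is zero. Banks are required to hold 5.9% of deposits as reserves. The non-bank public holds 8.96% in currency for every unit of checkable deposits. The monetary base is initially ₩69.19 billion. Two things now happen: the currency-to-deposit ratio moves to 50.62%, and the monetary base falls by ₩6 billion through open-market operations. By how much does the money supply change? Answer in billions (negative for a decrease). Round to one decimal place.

-338.9 billion

Before: m₁ = (1 + 0.0896) / (0.059 + 0.0896) ≈ 7.3324, MB₁ = 69.19, so M₁ = 7.3324 × 69.19 ≈ 507.3288 billion.
After: m₂ = (1 + 0.5062) / (0.059 + 0.5062) ≈ 2.6649, MB₂ = 69.19 − 6 = 63.19, so M₂ = 2.6649 × 63.19 ≈ 168.395 billion.
ΔM = M₂ − M₁ = 168.395 − 507.3288 = -338.9338 billion.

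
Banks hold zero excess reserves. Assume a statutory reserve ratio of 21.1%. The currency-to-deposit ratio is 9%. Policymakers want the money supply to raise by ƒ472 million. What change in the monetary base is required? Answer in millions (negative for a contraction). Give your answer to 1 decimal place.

ƒ130.3 million

The money multiplier is m = (1 + c) / (rr + c) = (1 + 0.09) / (0.211 + 0.09) ≈ 3.62126.
ΔMB = ΔM / m = (+472) / 3.62126 ≈ 130.3414 million.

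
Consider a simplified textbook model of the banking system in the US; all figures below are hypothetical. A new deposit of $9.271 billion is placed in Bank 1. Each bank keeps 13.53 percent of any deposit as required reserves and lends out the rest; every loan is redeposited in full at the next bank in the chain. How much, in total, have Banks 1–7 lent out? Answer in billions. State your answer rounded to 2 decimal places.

Bank i lends (1 − rr)^i of the original deposit: Bank 1 lends 9.271·0.8647 ≈ 8.0166, Bank 2 lends 9.271·0.8647² ≈ 6.9320, and so on.
Summing a geometric series: total = 9.271·[0.8647·(1 − 0.8647^7) / (1 − 0.8647)] ≈ 37.8341 billion.

$37.83 billion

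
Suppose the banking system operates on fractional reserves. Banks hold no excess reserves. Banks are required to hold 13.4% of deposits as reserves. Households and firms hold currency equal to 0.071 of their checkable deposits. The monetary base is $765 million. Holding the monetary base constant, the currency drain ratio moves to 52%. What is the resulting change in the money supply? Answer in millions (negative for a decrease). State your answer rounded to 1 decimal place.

Initially m₁ = (1 + 0.071) / (0.134 + 0.071) ≈ 5.22439, so M₁ = 5.22439 × 765 ≈ 3996.6583 million.
After the change m₂ = (1 + 0.52) / (0.134 + 0.52) ≈ 2.32416, so M₂ = 2.32416 × 765 = 1777.9824 million.
ΔM = M₂ − M₁ = 1777.9824 − 3996.6583 = -2218.6759 million.

-2218.7 million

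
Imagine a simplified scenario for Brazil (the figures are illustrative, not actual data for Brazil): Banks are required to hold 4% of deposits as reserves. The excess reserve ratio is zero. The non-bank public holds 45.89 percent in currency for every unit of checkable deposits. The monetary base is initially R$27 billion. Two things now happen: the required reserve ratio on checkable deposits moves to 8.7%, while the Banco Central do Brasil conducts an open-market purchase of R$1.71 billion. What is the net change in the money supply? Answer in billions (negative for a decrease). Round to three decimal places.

Before: m₁ = (1 + 0.4589) / (0.04 + 0.4589) ≈ 2.924233, MB₁ = 27, so M₁ = 2.924233 × 27 ≈ 78.9543 billion.
After: m₂ = (1 + 0.4589) / (0.087 + 0.4589) ≈ 2.672467, MB₂ = 27 + 1.71 = 28.71, so M₂ = 2.672467 × 28.71 ≈ 76.7265 billion.
ΔM = M₂ − M₁ = 76.7265 − 78.9543 = -2.2278 billion.

-2.228 billion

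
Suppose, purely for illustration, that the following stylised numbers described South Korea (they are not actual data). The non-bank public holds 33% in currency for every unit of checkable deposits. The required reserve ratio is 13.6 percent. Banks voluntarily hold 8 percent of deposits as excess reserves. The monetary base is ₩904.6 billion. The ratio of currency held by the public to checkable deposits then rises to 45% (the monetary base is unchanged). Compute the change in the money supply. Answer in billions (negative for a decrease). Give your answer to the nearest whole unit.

Initially m₁ = (1 + 0.33) / (0.136 + 0.08 + 0.33) ≈ 2.4359, so M₁ = 2.4359 × 904.6 ≈ 2203.5151 billion.
After the change m₂ = (1 + 0.45) / (0.136 + 0.08 + 0.45) ≈ 2.1772, so M₂ = 2.1772 × 904.6 ≈ 1969.4951 billion.
ΔM = M₂ − M₁ = 1969.4951 − 2203.5151 = -234.02 billion.

-234 billion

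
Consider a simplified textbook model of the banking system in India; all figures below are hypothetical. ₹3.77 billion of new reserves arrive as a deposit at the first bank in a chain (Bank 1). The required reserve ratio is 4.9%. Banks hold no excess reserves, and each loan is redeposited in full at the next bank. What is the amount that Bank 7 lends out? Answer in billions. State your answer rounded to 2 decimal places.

₹2.65 billion

Each bank lends a fraction (1 − rr) = 0.9510 of the deposit it receives, so Bank 7 receives 3.77·0.9510^6 and lends 3.77·0.9510^7 ≈ 2.6522 billion.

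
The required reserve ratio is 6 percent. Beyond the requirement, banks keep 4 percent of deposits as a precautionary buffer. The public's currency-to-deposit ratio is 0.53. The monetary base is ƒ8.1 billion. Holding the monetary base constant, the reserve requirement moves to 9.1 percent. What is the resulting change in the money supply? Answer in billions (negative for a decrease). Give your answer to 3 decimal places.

-0.923 billion

Initially m₁ = (1 + 0.53) / (0.06 + 0.04 + 0.53) ≈ 2.42857, so M₁ = 2.42857 × 8.1 ≈ 19.6714 billion.
After the change m₂ = (1 + 0.53) / (0.091 + 0.04 + 0.53) ≈ 2.31467, so M₂ = 2.31467 × 8.1 ≈ 18.7488 billion.
ΔM = M₂ − M₁ = 18.7488 − 19.6714 = -0.9226 billion.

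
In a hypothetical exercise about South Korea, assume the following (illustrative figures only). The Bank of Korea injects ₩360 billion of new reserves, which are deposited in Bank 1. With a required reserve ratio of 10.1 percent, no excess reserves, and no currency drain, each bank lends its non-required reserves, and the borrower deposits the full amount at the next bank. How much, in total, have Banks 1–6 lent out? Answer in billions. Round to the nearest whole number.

₩1513 billion

Bank i lends (1 − rr)^i of the original deposit: Bank 1 lends 360·0.8990 = 323.6400, Bank 2 lends 360·0.8990² ≈ 290.9524, and so on.
Summing a geometric series: total = 360·[0.8990·(1 − 0.8990^6) / (1 − 0.8990)] ≈ 1512.7514 billion.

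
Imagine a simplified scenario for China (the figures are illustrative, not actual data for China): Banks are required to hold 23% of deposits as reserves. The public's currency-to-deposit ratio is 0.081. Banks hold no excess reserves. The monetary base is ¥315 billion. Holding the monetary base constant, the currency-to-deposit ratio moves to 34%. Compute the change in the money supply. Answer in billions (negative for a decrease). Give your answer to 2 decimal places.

Initially m₁ = (1 + 0.081) / (0.23 + 0.081) ≈ 3.475884, so M₁ = 3.475884 × 315 ≈ 1094.9035 billion.
After the change m₂ = (1 + 0.34) / (0.23 + 0.34) ≈ 2.350877, so M₂ = 2.350877 × 315 ≈ 740.5263 billion.
ΔM = M₂ − M₁ = 740.5263 − 1094.9035 = -354.3772 billion.

-354.38 billion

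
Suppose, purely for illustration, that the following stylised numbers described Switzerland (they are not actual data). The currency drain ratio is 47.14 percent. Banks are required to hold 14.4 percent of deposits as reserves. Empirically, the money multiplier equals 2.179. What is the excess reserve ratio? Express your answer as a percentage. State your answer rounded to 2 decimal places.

Using m = 2.179. Since m = (1 + c)/(c + rr + e), the denominator satisfies c + rr + e = (1 + c)/m = (1 + 0.4714) / 2.179 ≈ 0.675264.
With c = 0.4714 and rr = 0.144, the excess reserve ratio is 0.675264 − 0.4714 − 0.144 = 0.059864.

5.99%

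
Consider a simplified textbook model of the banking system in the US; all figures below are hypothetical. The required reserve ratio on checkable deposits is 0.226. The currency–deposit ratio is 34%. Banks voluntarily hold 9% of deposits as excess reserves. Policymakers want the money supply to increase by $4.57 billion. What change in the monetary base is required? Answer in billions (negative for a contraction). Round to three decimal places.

The money multiplier is m = (1 + c) / (rr + e + c) = (1 + 0.34) / (0.226 + 0.09 + 0.34) ≈ 2.04268.
ΔMB = ΔM / m = (+4.57) / 2.04268 ≈ 2.2373 billion.

$2.237 billion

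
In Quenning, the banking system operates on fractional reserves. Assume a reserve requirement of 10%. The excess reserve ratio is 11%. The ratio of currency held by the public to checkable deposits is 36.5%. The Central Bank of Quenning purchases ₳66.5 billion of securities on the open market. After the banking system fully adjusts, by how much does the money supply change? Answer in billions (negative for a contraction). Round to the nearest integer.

The money multiplier is m = (1 + c) / (rr + e + c) = (1 + 0.365) / (0.1 + 0.11 + 0.365) ≈ 2.3739.
The purchase adds 66.5 billion of base, so ΔM = m × ΔMB = 2.3739 × (+66.5) ≈ 157.8644 billion.

₳158 billion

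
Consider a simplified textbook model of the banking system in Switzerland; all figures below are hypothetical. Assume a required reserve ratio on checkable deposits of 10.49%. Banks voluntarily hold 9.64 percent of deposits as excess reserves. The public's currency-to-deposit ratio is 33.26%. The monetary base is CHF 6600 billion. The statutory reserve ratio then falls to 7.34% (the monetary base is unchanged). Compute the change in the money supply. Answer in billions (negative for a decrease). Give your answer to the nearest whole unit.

Initially m₁ = (1 + 0.3326) / (0.1049 + 0.0964 + 0.3326) ≈ 2.49597, so M₁ = 2.49597 × 6600 = 16473.402 billion.
After the change m₂ = (1 + 0.3326) / (0.0734 + 0.0964 + 0.3326) ≈ 2.65247, so M₂ = 2.65247 × 6600 = 17506.302 billion.
ΔM = M₂ − M₁ = 17506.302 − 16473.402 = 1032.9 billion.

CHF 1033 billion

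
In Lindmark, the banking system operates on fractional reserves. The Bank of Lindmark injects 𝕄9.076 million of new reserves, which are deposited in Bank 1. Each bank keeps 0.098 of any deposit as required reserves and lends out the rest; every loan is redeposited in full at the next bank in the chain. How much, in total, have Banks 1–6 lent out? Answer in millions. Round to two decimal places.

Bank i lends (1 − rr)^i of the original deposit: Bank 1 lends 9.076·0.9020 ≈ 8.1866, Bank 2 lends 9.076·0.9020² ≈ 7.3843, and so on.
Summing a geometric series: total = 9.076·[0.9020·(1 − 0.9020^6) / (1 − 0.9020)] ≈ 38.5464 million.

𝕄38.55 million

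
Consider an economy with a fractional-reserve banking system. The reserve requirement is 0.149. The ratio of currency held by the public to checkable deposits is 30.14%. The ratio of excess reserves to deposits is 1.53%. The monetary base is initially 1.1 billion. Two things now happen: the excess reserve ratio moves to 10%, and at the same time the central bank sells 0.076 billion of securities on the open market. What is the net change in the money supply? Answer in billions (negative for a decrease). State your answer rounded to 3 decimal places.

Before: m₁ = (1 + 0.3014) / (0.149 + 0.0153 + 0.3014) ≈ 2.79450, MB₁ = 1.1, so M₁ = 2.79450 × 1.1 ≈ 3.074 billion.
After: m₂ = (1 + 0.3014) / (0.149 + 0.1 + 0.3014) ≈ 2.36446, MB₂ = 1.1 − 0.076 = 1.024, so M₂ = 2.36446 × 1.024 ≈ 2.4212 billion.
ΔM = M₂ − M₁ = 2.4212 − 3.074 = -0.6528 billion.

-0.653 billion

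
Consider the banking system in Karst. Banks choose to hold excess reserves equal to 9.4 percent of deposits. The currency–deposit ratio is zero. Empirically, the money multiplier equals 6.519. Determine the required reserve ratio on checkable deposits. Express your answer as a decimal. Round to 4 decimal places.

0.0594

Using m = 6.519. Since m = (1 + c)/(c + rr + e), the denominator satisfies c + rr + e = (1 + c)/m = (1 + 0) / 6.519 ≈ 0.153398.
With c = 0 and e = 0.094, the required reserve ratio on checkable deposits is 0.153398 − 0 − 0.094 = 0.059398.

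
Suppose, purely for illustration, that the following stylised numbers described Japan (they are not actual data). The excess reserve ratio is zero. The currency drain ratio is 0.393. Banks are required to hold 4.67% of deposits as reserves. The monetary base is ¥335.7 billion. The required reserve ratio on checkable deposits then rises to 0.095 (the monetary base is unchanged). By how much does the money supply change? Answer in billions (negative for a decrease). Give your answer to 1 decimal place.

Initially m₁ = (1 + 0.393) / (0.0467 + 0.393) ≈ 3.16807, so M₁ = 3.16807 × 335.7 ≈ 1063.5211 billion.
After the change m₂ = (1 + 0.393) / (0.095 + 0.393) ≈ 2.85451, so M₂ = 2.85451 × 335.7 ≈ 958.259 billion.
ΔM = M₂ − M₁ = 958.259 − 1063.5211 = -105.2621 billion.

-105.3 billion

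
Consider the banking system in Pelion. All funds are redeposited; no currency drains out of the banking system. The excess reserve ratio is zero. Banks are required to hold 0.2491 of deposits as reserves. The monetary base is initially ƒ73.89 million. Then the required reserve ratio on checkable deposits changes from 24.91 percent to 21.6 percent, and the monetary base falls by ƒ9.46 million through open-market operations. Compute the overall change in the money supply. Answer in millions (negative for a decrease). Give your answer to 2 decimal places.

Before: m₁ = 1 / (0.2491) ≈ 4.01445, MB₁ = 73.89, so M₁ = 4.01445 × 73.89 ≈ 296.6277 million.
After: m₂ = 1 / (0.216) ≈ 4.62963, MB₂ = 73.89 − 9.46 = 64.43, so M₂ = 4.62963 × 64.43 ≈ 298.2871 million.
ΔM = M₂ − M₁ = 298.2871 − 296.6277 = 1.6594 million.

ƒ1.66 million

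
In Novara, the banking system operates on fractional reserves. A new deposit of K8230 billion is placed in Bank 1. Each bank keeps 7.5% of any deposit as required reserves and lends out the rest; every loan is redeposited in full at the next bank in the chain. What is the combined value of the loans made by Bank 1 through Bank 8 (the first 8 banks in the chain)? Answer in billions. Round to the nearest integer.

K47101 billion

Bank i lends (1 − rr)^i of the original deposit: Bank 1 lends 8230·0.9250 = 7612.7500, Bank 2 lends 8230·0.9250² ≈ 7041.7938, and so on.
Summing a geometric series: total = 8230·[0.9250·(1 − 0.9250^8) / (1 − 0.9250)] ≈ 47101.4210 billion.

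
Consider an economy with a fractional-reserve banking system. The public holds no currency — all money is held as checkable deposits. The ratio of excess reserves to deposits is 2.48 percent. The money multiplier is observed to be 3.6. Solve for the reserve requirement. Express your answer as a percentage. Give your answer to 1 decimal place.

Using m = 3.6. Since m = (1 + c)/(c + rr + e), the denominator satisfies c + rr + e = (1 + c)/m = (1 + 0) / 3.6 ≈ 0.277778.
With c = 0 and e = 0.0248, the reserve requirement is 0.277778 − 0 − 0.0248 = 0.252978.

25.3%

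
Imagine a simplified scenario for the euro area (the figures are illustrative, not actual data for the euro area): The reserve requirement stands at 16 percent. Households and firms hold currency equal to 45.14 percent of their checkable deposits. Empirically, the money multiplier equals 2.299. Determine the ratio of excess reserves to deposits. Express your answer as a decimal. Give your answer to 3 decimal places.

Using m = 2.299. Since m = (1 + c)/(c + rr + e), the denominator satisfies c + rr + e = (1 + c)/m = (1 + 0.4514) / 2.299 ≈ 0.631318.
With c = 0.4514 and rr = 0.16, the ratio of excess reserves to deposits is 0.631318 − 0.4514 − 0.16 = 0.019918.

0.020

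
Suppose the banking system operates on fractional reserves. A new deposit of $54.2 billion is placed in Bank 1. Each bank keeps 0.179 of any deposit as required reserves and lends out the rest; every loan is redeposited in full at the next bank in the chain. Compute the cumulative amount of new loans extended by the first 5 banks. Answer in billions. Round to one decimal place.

Bank i lends (1 − rr)^i of the original deposit: Bank 1 lends 54.2·0.8210 = 44.4982, Bank 2 lends 54.2·0.8210² ≈ 36.5330, and so on.
Summing a geometric series: total = 54.2·[0.8210·(1 − 0.8210^5) / (1 − 0.8210)] ≈ 155.8665 billion.

$155.9 billion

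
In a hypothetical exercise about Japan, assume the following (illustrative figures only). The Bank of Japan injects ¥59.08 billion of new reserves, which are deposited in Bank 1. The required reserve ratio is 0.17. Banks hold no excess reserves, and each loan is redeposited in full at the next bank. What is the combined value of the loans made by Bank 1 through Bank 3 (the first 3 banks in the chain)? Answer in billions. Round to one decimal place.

Bank i lends (1 − rr)^i of the original deposit: Bank 1 lends 59.08·0.8300 = 49.0364, Bank 2 lends 59.08·0.8300² ≈ 40.7002, and so on.
Summing a geometric series: total = 59.08·[0.8300·(1 − 0.8300^3) / (1 − 0.8300)] ≈ 123.5178 billion.

¥123.5 billion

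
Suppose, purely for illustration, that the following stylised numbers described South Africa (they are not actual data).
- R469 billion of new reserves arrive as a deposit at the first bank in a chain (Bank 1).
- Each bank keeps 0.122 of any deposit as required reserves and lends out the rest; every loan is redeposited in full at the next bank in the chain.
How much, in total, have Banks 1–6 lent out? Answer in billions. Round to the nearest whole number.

R1829 billion

Bank i lends (1 − rr)^i of the original deposit: Bank 1 lends 469·0.8780 = 411.7820, Bank 2 lends 469·0.8780² ≈ 361.5446, and so on.
Summing a geometric series: total = 469·[0.8780·(1 − 0.8780^6) / (1 − 0.8780)] ≈ 1829.0304 billion.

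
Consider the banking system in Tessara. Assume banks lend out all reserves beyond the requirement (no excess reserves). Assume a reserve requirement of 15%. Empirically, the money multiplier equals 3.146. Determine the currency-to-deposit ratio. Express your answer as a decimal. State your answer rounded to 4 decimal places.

Using m = 3.146. From m = (1 + c)/(c + rr + e), rearranging gives 1 + c = m·(c + rr + e), so c·(1 − m) = m·(rr + e) − 1.
Hence c = [m·(rr + e) − 1]/(1 − m) = [3.146 × (0.15 + 0) − 1] / (1 − 3.146) ≈ 0.246086.

0.2461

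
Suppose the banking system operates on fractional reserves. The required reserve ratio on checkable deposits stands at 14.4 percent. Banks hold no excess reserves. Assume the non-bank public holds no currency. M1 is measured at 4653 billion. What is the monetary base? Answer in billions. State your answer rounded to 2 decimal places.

670.03 billion

With no currency drain and no excess reserves, the money multiplier is m = 1/rr = 1/0.144 ≈ 6.9444444.
The monetary base is MB = M / m = 4653 / 6.9444444 ≈ 670.032 billion.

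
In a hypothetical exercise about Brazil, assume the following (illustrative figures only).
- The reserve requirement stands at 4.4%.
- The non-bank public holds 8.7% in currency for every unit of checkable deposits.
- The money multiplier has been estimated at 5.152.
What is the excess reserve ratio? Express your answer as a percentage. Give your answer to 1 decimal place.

Using m = 5.152. Since m = (1 + c)/(c + rr + e), the denominator satisfies c + rr + e = (1 + c)/m = (1 + 0.087) / 5.152 ≈ 0.210986.
With c = 0.087 and rr = 0.044, the excess reserve ratio is 0.210986 − 0.087 − 0.044 = 0.079986.

8.0%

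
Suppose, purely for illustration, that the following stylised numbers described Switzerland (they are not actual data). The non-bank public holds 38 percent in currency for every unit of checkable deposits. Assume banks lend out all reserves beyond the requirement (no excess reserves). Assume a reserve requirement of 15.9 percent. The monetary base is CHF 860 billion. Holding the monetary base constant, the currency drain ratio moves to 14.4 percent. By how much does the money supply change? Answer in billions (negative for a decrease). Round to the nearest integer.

CHF 1045 billion

Initially m₁ = (1 + 0.38) / (0.159 + 0.38) ≈ 2.5603, so M₁ = 2.5603 × 860 = 2201.858 billion.
After the change m₂ = (1 + 0.144) / (0.159 + 0.144) ≈ 3.7756, so M₂ = 3.7756 × 860 = 3247.016 billion.
ΔM = M₂ − M₁ = 3247.016 − 2201.858 = 1045.158 billion.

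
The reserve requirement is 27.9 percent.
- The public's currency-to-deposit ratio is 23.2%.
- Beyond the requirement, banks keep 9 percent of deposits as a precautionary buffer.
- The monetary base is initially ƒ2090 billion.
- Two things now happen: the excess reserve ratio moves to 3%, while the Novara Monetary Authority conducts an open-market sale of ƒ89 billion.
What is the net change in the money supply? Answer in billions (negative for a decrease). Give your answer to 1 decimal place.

Before: m₁ = (1 + 0.232) / (0.279 + 0.09 + 0.232) ≈ 2.049917, MB₁ = 2090, so M₁ = 2.049917 × 2090 ≈ 4284.3265 billion.
After: m₂ = (1 + 0.232) / (0.279 + 0.03 + 0.232) ≈ 2.277264, MB₂ = 2090 − 89 = 2001, so M₂ = 2.277264 × 2001 ≈ 4556.8053 billion.
ΔM = M₂ − M₁ = 4556.8053 − 4284.3265 = 272.4788 billion.

ƒ272.5 billion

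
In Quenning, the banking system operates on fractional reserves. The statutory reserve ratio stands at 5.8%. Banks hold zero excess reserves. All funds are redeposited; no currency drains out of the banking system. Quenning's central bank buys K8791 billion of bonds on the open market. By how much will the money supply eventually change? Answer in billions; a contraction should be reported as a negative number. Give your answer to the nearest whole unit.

The simple money multiplier is m = 1/rr = 1/0.058 ≈ 17.24138.
An open-market purchase increases the monetary base by 8791 billion, so ΔM = m × ΔMB = 17.24138 × 8791 ≈ 151568.9716 billion.

K151569 billion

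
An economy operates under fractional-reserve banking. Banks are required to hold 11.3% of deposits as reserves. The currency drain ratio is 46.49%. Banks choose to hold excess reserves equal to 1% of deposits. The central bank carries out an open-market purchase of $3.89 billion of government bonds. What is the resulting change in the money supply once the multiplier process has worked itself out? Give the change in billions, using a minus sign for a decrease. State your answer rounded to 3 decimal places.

The money multiplier is m = (1 + c) / (rr + e + c) = (1 + 0.4649) / (0.113 + 0.01 + 0.4649) ≈ 2.49175.
The purchase adds 3.89 billion of base, so ΔM = m × ΔMB = 2.49175 × (+3.89) ≈ 9.6929 billion.

$9.693 billion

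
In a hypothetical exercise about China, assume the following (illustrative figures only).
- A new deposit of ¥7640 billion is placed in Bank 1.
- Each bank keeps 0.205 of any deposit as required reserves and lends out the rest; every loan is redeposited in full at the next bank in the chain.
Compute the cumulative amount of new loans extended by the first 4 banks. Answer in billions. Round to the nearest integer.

¥17793 billion

Bank i lends (1 − rr)^i of the original deposit: Bank 1 lends 7640·0.7950 = 6073.8000, Bank 2 lends 7640·0.7950² = 4828.6710, and so on.
Summing a geometric series: total = 7640·[0.7950·(1 − 0.7950^4) / (1 − 0.7950)] ≈ 17793.1052 billion.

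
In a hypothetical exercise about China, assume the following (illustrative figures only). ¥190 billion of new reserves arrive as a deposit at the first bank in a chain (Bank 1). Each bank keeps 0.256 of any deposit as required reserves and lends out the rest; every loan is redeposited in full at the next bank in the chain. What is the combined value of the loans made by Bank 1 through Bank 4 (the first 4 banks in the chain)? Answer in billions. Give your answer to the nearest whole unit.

¥383 billion

Bank i lends (1 − rr)^i of the original deposit: Bank 1 lends 190·0.7440 = 141.3600, Bank 2 lends 190·0.7440² ≈ 105.1718, and so on.
Summing a geometric series: total = 190·[0.7440·(1 − 0.7440^4) / (1 − 0.7440)] ≈ 382.9961 billion.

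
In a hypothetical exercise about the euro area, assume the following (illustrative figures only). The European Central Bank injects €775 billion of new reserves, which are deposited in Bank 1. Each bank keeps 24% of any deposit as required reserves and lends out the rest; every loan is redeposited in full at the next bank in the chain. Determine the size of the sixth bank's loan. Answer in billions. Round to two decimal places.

Each bank lends a fraction (1 − rr) = 0.7600 of the deposit it receives, so Bank 6 receives 775·0.7600^5 and lends 775·0.7600^6 ≈ 149.3424 billion.

€149.34 billion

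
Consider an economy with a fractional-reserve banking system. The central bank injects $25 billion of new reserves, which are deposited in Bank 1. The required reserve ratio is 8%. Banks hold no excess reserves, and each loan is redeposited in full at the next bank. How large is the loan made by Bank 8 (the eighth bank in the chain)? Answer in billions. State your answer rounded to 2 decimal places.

Each bank lends a fraction (1 − rr) = 0.9200 of the deposit it receives, so Bank 8 receives 25·0.9200^7 and lends 25·0.9200^8 ≈ 12.8305 billion.

$12.83 billion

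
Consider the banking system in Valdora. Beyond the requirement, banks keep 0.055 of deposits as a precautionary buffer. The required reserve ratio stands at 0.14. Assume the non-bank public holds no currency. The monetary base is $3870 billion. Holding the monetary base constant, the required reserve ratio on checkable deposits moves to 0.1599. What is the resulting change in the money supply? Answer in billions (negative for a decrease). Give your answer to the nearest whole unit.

Initially m₁ = 1 / (0.14 + 0.055) ≈ 5.12821, so M₁ = 5.12821 × 3870 = 19846.1727 billion.
After the change m₂ = 1 / (0.1599 + 0.055) ≈ 4.65333, so M₂ = 4.65333 × 3870 = 18008.3871 billion.
ΔM = M₂ − M₁ = 18008.3871 − 19846.1727 = -1837.7856 billion.

-1838 billion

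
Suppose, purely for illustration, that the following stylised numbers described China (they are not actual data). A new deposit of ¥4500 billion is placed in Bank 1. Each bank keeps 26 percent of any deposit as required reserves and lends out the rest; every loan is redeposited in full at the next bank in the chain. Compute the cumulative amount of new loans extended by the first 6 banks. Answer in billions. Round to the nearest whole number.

Bank i lends (1 − rr)^i of the original deposit: Bank 1 lends 4500·0.7400 = 3330.0000, Bank 2 lends 4500·0.7400² = 2464.2000, and so on.
Summing a geometric series: total = 4500·[0.7400·(1 − 0.7400^6) / (1 − 0.7400)] ≈ 10704.5861 billion.

¥10705 billion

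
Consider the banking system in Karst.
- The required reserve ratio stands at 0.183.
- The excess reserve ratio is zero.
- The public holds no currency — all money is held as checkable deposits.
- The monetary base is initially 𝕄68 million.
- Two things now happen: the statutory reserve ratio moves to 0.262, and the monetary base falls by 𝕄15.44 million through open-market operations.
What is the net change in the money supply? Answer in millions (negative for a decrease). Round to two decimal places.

-170.97 million

Before: m₁ = 1 / (0.183) ≈ 5.46448, MB₁ = 68, so M₁ = 5.46448 × 68 ≈ 371.5846 million.
After: m₂ = 1 / (0.262) ≈ 3.81679, MB₂ = 68 − 15.44 = 52.56, so M₂ = 3.81679 × 52.56 ≈ 200.6105 million.
ΔM = M₂ − M₁ = 200.6105 − 371.5846 = -170.9741 million.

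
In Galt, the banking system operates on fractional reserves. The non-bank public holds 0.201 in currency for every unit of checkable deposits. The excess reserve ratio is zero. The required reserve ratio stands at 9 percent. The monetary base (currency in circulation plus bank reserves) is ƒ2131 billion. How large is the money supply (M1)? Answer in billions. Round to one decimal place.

ƒ8795.0 billion

The money multiplier is m = (1 + c) / (rr + c) = (1 + 0.201) / (0.09 + 0.201) ≈ 4.127148.
So M = m × MB = 4.127148 × 2131 ≈ 8794.9524 billion.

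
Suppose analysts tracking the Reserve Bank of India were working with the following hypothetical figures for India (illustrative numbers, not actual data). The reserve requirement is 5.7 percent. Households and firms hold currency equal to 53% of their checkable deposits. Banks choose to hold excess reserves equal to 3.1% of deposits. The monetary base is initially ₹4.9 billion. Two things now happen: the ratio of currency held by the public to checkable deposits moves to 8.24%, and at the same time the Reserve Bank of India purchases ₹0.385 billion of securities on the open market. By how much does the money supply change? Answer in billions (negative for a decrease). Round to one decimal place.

Before: m₁ = (1 + 0.53) / (0.057 + 0.031 + 0.53) ≈ 2.4757, MB₁ = 4.9, so M₁ = 2.4757 × 4.9 ≈ 12.1309 billion.
After: m₂ = (1 + 0.0824) / (0.057 + 0.031 + 0.0824) ≈ 6.3521, MB₂ = 4.9 + 0.385 = 5.285, so M₂ = 6.3521 × 5.285 ≈ 33.5708 billion.
ΔM = M₂ − M₁ = 33.5708 − 12.1309 = 21.4399 billion.

₹21.4 billion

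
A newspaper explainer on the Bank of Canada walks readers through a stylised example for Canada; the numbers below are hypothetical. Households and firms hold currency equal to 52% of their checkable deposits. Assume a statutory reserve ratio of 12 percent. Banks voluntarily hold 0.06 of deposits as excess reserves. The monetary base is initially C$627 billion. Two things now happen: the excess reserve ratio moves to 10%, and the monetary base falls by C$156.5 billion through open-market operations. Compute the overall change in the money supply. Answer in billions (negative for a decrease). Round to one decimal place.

Before: m₁ = (1 + 0.52) / (0.12 + 0.06 + 0.52) ≈ 2.17143, MB₁ = 627, so M₁ = 2.17143 × 627 ≈ 1361.4866 billion.
After: m₂ = (1 + 0.52) / (0.12 + 0.1 + 0.52) ≈ 2.05405, MB₂ = 627 − 156.5 = 470.5, so M₂ = 2.05405 × 470.5 ≈ 966.4305 billion.
ΔM = M₂ − M₁ = 966.4305 − 1361.4866 = -395.0561 billion.

-395.1 billion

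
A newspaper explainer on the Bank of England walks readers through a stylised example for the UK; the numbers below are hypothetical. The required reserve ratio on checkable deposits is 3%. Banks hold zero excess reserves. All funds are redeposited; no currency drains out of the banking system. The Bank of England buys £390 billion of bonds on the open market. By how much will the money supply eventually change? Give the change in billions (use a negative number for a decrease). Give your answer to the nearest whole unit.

The simple money multiplier is m = 1/rr = 1/0.03 ≈ 33.3333.
An open-market purchase increases the monetary base by 390 billion, so ΔM = m × ΔMB = 33.3333 × 390 = 12999.987 billion.

£13000 billion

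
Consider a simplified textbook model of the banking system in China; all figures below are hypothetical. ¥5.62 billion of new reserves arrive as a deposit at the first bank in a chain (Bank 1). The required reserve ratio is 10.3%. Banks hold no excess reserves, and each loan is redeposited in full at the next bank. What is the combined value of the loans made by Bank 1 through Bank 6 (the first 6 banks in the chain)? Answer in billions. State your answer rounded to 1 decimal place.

¥23.4 billion

Bank i lends (1 − rr)^i of the original deposit: Bank 1 lends 5.62·0.8970 ≈ 5.0411, Bank 2 lends 5.62·0.8970² ≈ 4.5219, and so on.
Summing a geometric series: total = 5.62·[0.8970·(1 − 0.8970^6) / (1 − 0.8970)] ≈ 23.4486 billion.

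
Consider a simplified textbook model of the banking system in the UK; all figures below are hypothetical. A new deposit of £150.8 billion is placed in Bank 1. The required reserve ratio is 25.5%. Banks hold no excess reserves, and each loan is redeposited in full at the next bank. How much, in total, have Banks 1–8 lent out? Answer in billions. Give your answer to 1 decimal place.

Bank i lends (1 − rr)^i of the original deposit: Bank 1 lends 150.8·0.7450 = 112.3460, Bank 2 lends 150.8·0.7450² ≈ 83.6978, and so on.
Summing a geometric series: total = 150.8·[0.7450·(1 − 0.7450^8) / (1 − 0.7450)] ≈ 398.7638 billion.

£398.8 billion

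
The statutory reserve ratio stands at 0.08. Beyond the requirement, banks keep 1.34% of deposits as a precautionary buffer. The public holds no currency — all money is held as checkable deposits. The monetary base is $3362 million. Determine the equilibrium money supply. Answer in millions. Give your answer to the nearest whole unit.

$35996 million

The money multiplier is m = 1 / (rr + e) = 1 / (0.08 + 0.0134) ≈ 10.70664.
So M = m × MB = 10.70664 × 3362 ≈ 35995.7237 million.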